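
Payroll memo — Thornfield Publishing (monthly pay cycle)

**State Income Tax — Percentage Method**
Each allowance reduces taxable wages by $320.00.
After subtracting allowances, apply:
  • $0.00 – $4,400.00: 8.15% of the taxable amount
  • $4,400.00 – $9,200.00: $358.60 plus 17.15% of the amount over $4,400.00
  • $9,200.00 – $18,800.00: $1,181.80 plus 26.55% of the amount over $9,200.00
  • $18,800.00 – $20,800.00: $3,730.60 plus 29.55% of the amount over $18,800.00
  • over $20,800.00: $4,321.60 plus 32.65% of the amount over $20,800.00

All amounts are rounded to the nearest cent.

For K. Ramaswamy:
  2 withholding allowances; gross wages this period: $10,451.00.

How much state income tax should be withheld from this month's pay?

State Income Tax: taxable = $10,451.00 − 2×$320.00 = $9,811.00
  $1,181.80 + 26.55% × ($9,811.00 − $9,200.00) = $1,181.80 + 26.55% × $611.00 = $1,344.02

$1,344.02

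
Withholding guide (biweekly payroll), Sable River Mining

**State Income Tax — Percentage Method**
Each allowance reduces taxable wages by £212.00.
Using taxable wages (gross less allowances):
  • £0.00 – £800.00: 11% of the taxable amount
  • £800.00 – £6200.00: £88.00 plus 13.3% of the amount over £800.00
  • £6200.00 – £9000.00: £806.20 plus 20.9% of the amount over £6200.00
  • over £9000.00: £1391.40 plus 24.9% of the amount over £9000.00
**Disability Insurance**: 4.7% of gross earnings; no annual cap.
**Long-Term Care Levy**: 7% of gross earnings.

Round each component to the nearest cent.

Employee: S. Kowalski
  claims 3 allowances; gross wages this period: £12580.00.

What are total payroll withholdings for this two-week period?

£3596.32

State Income Tax: taxable = £12580.00 − 3×£212.00 = £11944.00
  £1391.40 + 24.9% × (£11944.00 − £9000.00) = £1391.40 + 24.9% × £2944.00 = £2124.46
Disability Insurance: 4.7% × £12580.00 = £591.26
Long-Term Care Levy: 7% × £12580.00 = £880.60
Total: £2124.46 + £591.26 + £880.60 = £3596.32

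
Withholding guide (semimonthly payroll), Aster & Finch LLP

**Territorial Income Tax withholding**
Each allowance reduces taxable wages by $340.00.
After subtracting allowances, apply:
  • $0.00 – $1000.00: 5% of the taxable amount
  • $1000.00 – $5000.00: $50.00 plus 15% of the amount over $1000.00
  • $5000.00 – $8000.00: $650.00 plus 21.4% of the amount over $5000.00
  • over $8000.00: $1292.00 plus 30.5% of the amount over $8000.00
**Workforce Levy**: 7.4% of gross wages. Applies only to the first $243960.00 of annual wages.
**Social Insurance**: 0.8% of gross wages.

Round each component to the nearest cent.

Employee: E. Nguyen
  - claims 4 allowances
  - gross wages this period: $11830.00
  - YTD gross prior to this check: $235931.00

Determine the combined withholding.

Territorial Income Tax: taxable = $11830.00 − 4×$340.00 = $10470.00
  $1292.00 + 30.5% × ($10470.00 − $8000.00) = $1292.00 + 30.5% × $2470.00 = $2045.35
Workforce Levy: cap $243960.00 − YTD $235931.00 = $8029.00 subject; 7.4% × $8029.00 = $594.15
Social Insurance: 0.8% × $11830.00 = $94.64
Total: $2045.35 + $594.15 + $94.64 = $2734.14

$2734.14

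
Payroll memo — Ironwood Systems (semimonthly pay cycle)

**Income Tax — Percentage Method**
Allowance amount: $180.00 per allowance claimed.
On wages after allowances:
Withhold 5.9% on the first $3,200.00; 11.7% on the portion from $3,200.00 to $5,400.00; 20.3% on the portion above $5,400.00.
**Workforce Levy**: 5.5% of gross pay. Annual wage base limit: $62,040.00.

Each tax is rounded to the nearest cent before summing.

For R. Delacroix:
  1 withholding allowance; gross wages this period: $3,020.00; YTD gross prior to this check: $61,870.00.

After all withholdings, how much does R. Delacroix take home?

$2,843.09

Income Tax: taxable = $3,020.00 − 1×$180.00 = $2,840.00
  5.9% × $2,840.00 = $167.56
Workforce Levy: cap $62,040.00 − YTD $61,870.00 = $170.00 subject; 5.5% × $170.00 = $9.35
Total withheld: $167.56 + $9.35 = $176.91
Net pay: $3,020.00 − $176.91 = $2,843.09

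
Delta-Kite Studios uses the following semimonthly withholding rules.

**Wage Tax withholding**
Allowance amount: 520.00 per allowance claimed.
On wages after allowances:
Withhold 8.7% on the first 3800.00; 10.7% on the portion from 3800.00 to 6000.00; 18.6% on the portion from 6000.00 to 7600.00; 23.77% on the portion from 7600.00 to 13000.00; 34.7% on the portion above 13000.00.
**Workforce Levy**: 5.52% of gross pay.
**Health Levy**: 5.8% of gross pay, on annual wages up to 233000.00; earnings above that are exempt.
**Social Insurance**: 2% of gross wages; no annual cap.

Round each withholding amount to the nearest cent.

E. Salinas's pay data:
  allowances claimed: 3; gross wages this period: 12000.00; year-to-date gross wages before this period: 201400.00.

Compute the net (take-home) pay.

8862.93

Wage Tax: taxable = 12000.00 − 3×520.00 = 10440.00
  863.60 + 23.77% × (10440.00 − 7600.00) = 863.60 + 23.77% × 2840.00 = 1538.67
Workforce Levy: 5.52% × 12000.00 = 662.40
Health Levy: 5.8% × 12000.00 = 696.00
Social Insurance: 2% × 12000.00 = 240.00
Total withheld: 1538.67 + 662.40 + 696.00 + 240.00 = 3137.07
Net pay: 12000.00 − 3137.07 = 8862.93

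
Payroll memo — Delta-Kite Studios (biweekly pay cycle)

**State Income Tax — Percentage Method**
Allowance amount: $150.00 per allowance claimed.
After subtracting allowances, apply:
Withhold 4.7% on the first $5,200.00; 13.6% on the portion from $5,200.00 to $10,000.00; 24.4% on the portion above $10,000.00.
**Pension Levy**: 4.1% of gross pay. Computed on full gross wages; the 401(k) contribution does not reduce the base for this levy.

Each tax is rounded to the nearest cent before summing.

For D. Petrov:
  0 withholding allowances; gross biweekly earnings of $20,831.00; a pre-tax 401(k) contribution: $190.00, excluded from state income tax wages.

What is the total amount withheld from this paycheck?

State Income Tax: taxable = $20,831.00 − $190.00 = $20,641.00
  $897.20 + 24.4% × ($20,641.00 − $10,000.00) = $897.20 + 24.4% × $10,641.00 = $3,493.60
Pension Levy: 4.1% × $20,831.00 = $854.07
Total: $3,493.60 + $854.07 = $4,347.67

$4,347.67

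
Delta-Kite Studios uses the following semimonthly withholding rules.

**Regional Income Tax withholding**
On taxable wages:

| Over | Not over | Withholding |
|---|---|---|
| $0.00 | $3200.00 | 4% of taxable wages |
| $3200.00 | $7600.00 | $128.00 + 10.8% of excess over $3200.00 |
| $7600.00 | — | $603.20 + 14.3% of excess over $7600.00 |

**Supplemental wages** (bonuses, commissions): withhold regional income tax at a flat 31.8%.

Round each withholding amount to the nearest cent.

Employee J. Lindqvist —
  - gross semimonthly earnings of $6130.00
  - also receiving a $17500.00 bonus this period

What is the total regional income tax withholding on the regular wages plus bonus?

$6009.44

Regional Income Tax: taxable = $6130.00
  $128.00 + 10.8% × ($6130.00 − $3200.00) = $128.00 + 10.8% × $2930.00 = $444.44
Supplemental (31.8% flat on bonus): 31.8% × $17500.00 = $5565.00
Total regional income tax: $444.44 + $5565.00 = $6009.44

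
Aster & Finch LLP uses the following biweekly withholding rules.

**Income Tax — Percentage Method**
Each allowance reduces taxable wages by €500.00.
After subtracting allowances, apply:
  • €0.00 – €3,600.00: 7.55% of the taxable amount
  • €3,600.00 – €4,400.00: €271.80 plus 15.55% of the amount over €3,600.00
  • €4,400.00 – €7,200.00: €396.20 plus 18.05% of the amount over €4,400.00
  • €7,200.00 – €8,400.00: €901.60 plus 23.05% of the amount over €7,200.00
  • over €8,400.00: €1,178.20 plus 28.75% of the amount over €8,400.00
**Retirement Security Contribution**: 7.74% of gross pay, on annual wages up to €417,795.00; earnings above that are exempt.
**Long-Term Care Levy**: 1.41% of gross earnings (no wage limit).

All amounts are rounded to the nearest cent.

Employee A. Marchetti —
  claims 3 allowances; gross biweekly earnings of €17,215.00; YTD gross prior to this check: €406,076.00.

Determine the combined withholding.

€4,431.04

Income Tax: taxable = €17,215.00 − 3×€500.00 = €15,715.00
  €1,178.20 + 28.75% × (€15,715.00 − €8,400.00) = €1,178.20 + 28.75% × €7,315.00 = €3,281.26
Retirement Security Contribution: cap €417,795.00 − YTD €406,076.00 = €11,719.00 subject; 7.74% × €11,719.00 = €907.05
Long-Term Care Levy: 1.41% × €17,215.00 = €242.73
Total: €3,281.26 + €907.05 + €242.73 = €4,431.04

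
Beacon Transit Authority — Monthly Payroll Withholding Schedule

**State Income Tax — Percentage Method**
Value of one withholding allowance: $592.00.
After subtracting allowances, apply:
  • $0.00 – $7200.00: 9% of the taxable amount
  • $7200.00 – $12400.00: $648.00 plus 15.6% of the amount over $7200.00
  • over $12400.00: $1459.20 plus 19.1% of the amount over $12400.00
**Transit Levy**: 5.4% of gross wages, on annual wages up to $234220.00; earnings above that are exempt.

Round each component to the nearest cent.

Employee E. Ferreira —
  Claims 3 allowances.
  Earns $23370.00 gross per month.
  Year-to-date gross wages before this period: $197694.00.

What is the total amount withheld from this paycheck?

$4477.23

State Income Tax: taxable = $23370.00 − 3×$592.00 = $21594.00
  $1459.20 + 19.1% × ($21594.00 − $12400.00) = $1459.20 + 19.1% × $9194.00 = $3215.25
Transit Levy: 5.4% × $23370.00 = $1261.98
Total: $3215.25 + $1261.98 = $4477.23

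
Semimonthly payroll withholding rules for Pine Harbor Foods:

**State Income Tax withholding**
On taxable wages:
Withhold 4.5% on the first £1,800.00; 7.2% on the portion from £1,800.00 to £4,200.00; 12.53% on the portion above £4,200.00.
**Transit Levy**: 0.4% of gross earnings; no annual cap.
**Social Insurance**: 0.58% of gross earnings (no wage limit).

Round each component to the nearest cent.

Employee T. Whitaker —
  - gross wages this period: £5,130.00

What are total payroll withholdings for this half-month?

State Income Tax: taxable = £5,130.00
  £253.80 + 12.53% × (£5,130.00 − £4,200.00) = £253.80 + 12.53% × £930.00 = £370.33
Transit Levy: 0.4% × £5,130.00 = £20.52
Social Insurance: 0.58% × £5,130.00 = £29.75
Total: £370.33 + £20.52 + £29.75 = £420.60

£420.60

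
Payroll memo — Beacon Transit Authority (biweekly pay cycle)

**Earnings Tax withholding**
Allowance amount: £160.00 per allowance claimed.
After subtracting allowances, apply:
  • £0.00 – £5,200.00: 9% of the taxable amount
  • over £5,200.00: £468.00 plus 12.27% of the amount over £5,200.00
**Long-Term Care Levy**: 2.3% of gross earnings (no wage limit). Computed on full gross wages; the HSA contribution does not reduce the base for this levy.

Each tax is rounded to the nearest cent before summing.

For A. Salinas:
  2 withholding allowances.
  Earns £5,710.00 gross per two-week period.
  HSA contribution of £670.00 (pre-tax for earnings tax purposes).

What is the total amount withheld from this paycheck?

Earnings Tax: taxable = £5,710.00 − £670.00 − 2×£160.00 = £4,720.00
  9% × £4,720.00 = £424.80
Long-Term Care Levy: 2.3% × £5,710.00 = £131.33
Total: £424.80 + £131.33 = £556.13

£556.13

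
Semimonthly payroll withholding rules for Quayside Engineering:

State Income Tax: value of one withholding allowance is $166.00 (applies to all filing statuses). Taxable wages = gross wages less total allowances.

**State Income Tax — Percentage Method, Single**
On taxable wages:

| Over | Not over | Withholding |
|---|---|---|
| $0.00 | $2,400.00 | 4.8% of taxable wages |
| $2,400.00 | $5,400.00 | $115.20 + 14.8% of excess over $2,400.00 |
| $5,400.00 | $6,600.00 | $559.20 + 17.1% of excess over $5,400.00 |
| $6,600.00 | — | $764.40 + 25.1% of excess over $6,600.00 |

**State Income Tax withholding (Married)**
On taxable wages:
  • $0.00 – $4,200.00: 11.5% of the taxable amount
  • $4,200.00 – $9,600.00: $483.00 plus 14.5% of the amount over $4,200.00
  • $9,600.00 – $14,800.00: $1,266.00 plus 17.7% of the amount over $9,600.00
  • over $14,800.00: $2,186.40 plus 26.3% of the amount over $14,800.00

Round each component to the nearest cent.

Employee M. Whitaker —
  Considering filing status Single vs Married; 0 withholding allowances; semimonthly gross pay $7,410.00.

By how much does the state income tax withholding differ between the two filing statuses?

State Income Tax (Single): taxable = $7,410.00
  $764.40 + 25.1% × ($7,410.00 − $6,600.00) = $764.40 + 25.1% × $810.00 = $967.71
State Income Tax (Married): taxable = $7,410.00
  $483.00 + 14.5% × ($7,410.00 − $4,200.00) = $483.00 + 14.5% × $3,210.00 = $948.45
Difference: |$967.71 − $948.45| = $19.26 (higher under Single)

$19.26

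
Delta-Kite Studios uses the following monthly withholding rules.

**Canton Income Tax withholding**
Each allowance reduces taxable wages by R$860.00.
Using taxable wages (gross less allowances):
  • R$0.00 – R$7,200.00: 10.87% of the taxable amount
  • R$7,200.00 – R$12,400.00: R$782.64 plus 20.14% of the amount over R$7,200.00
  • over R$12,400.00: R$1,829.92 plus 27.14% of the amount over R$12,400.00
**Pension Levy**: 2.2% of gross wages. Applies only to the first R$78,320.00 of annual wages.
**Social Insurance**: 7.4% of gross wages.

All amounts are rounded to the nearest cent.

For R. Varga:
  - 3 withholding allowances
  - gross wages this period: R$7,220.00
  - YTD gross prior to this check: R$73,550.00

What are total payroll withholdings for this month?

Canton Income Tax: taxable = R$7,220.00 − 3×R$860.00 = R$4,640.00
  10.87% × R$4,640.00 = R$504.37
Pension Levy: cap R$78,320.00 − YTD R$73,550.00 = R$4,770.00 subject; 2.2% × R$4,770.00 = R$104.94
Social Insurance: 7.4% × R$7,220.00 = R$534.28
Total: R$504.37 + R$104.94 + R$534.28 = R$1,143.59

R$1,143.59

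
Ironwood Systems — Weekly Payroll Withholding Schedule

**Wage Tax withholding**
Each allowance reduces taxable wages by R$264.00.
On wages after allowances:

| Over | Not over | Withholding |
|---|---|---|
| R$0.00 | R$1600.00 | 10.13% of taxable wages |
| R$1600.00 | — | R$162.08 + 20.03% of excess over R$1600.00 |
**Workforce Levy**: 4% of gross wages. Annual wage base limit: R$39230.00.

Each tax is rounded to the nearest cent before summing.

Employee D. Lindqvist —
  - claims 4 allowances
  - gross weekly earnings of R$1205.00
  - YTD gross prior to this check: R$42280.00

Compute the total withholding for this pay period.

Wage Tax: taxable = R$1205.00 − 4×R$264.00 = R$149.00
  10.13% × R$149.00 = R$15.09
Workforce Levy: YTD R$42280.00 ≥ cap R$39230.00 → R$0.00
Total: R$15.09 + R$0.00 = R$15.09

R$15.09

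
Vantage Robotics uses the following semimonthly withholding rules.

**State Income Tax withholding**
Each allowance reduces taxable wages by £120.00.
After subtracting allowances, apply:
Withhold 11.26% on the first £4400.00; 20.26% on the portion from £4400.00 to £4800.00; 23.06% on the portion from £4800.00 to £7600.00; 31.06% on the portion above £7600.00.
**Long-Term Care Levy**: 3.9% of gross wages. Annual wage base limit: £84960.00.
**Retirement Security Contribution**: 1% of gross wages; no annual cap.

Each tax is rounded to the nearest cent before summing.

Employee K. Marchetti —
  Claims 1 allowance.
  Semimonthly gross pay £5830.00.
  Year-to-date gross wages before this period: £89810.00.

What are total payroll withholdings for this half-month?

State Income Tax: taxable = £5830.00 − 1×£120.00 = £5710.00
  £576.48 + 23.06% × (£5710.00 − £4800.00) = £576.48 + 23.06% × £910.00 = £786.33
Long-Term Care Levy: YTD £89810.00 ≥ cap £84960.00 → £0.00
Retirement Security Contribution: 1% × £5830.00 = £58.30
Total: £786.33 + £0.00 + £58.30 = £844.63

£844.63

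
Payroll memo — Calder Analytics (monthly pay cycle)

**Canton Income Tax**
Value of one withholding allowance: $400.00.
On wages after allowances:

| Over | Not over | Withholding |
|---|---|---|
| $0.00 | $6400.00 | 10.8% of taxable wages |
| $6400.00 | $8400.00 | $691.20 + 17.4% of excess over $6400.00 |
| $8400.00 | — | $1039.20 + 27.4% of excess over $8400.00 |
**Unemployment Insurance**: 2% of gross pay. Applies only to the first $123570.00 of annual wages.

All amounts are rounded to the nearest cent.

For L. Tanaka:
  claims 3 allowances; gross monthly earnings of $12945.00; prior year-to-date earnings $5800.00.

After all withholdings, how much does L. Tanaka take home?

$10730.37

Canton Income Tax: taxable = $12945.00 − 3×$400.00 = $11745.00
  $1039.20 + 27.4% × ($11745.00 − $8400.00) = $1039.20 + 27.4% × $3345.00 = $1955.73
Unemployment Insurance: 2% × $12945.00 = $258.90
Total withheld: $1955.73 + $258.90 = $2214.63
Net pay: $12945.00 − $2214.63 = $10730.37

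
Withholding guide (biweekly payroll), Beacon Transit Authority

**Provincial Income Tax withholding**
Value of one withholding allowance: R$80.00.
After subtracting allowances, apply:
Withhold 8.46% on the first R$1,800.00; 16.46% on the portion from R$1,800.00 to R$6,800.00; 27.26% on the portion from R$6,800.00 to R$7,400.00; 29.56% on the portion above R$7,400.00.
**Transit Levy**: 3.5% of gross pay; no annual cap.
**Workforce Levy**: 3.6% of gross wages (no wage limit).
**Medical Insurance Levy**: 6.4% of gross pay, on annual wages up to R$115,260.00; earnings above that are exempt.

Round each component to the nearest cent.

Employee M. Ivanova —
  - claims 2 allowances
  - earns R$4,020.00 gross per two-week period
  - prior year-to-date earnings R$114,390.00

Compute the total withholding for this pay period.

R$832.46

Provincial Income Tax: taxable = R$4,020.00 − 2×R$80.00 = R$3,860.00
  R$152.28 + 16.46% × (R$3,860.00 − R$1,800.00) = R$152.28 + 16.46% × R$2,060.00 = R$491.36
Transit Levy: 3.5% × R$4,020.00 = R$140.70
Workforce Levy: 3.6% × R$4,020.00 = R$144.72
Medical Insurance Levy: cap R$115,260.00 − YTD R$114,390.00 = R$870.00 subject; 6.4% × R$870.00 = R$55.68
Total: R$491.36 + R$140.70 + R$144.72 + R$55.68 = R$832.46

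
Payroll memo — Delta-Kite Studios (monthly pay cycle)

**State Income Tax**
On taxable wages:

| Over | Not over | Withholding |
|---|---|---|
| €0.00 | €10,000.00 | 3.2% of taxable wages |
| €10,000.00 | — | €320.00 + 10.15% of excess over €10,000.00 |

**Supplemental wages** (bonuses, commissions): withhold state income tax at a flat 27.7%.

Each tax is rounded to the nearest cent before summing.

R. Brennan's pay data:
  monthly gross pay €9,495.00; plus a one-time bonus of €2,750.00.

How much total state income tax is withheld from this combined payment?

State Income Tax: taxable = €9,495.00
  3.2% × €9,495.00 = €303.84
Supplemental (27.7% flat on bonus): 27.7% × €2,750.00 = €761.75
Total state income tax: €303.84 + €761.75 = €1,065.59

€1,065.59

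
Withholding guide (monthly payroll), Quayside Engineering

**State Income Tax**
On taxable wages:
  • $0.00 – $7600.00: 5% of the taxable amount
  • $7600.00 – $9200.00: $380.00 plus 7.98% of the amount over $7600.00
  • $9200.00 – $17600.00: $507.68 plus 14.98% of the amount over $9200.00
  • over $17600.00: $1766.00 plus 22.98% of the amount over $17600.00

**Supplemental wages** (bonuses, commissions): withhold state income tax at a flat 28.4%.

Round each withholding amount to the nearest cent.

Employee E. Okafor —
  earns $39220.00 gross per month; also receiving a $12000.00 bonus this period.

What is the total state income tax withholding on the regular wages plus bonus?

$10142.28

State Income Tax: taxable = $39220.00
  $1766.00 + 22.98% × ($39220.00 − $17600.00) = $1766.00 + 22.98% × $21620.00 = $6734.28
Supplemental (28.4% flat on bonus): 28.4% × $12000.00 = $3408.00
Total state income tax: $6734.28 + $3408.00 = $10142.28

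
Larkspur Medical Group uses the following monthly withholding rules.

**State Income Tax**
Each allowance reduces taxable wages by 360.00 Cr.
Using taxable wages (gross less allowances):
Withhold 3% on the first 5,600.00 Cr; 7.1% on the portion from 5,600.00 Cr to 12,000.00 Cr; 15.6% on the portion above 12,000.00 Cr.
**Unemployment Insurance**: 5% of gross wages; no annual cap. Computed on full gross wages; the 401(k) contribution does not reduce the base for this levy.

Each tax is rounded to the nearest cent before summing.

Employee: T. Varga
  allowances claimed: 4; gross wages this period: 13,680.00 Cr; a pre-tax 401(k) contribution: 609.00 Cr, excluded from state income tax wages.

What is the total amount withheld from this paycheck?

1,280.20 Cr

State Income Tax: taxable = 13,680.00 Cr − 609.00 Cr − 4×360.00 Cr = 11,631.00 Cr
  168.00 Cr + 7.1% × (11,631.00 Cr − 5,600.00 Cr) = 168.00 Cr + 7.1% × 6,031.00 Cr = 596.20 Cr
Unemployment Insurance: 5% × 13,680.00 Cr = 684.00 Cr
Total: 596.20 Cr + 684.00 Cr = 1,280.20 Cr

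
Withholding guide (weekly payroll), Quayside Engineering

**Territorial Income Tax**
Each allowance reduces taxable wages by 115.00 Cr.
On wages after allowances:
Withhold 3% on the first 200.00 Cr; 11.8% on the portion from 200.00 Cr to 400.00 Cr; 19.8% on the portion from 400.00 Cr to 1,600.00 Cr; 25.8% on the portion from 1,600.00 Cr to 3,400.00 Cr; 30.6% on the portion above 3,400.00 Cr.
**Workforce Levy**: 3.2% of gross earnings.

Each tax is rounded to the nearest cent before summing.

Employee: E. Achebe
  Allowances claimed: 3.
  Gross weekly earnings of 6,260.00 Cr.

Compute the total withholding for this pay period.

Territorial Income Tax: taxable = 6,260.00 Cr − 3×115.00 Cr = 5,915.00 Cr
  731.60 Cr + 30.6% × (5,915.00 Cr − 3,400.00 Cr) = 731.60 Cr + 30.6% × 2,515.00 Cr = 1,501.19 Cr
Workforce Levy: 3.2% × 6,260.00 Cr = 200.32 Cr
Total: 1,501.19 Cr + 200.32 Cr = 1,701.51 Cr

1,701.51 Cr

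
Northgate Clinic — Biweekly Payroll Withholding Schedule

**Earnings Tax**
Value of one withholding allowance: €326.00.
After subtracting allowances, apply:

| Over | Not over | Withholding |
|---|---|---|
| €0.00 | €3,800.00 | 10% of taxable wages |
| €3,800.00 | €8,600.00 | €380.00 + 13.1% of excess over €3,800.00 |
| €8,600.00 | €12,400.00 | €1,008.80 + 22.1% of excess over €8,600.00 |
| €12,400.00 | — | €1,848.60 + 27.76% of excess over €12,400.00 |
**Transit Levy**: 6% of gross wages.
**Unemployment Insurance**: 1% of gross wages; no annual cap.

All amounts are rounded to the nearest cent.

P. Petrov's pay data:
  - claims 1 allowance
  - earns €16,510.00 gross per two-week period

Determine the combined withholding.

€4,054.74

Earnings Tax: taxable = €16,510.00 − 1×€326.00 = €16,184.00
  €1,848.60 + 27.76% × (€16,184.00 − €12,400.00) = €1,848.60 + 27.76% × €3,784.00 = €2,899.04
Transit Levy: 6% × €16,510.00 = €990.60
Unemployment Insurance: 1% × €16,510.00 = €165.10
Total: €2,899.04 + €990.60 + €165.10 = €4,054.74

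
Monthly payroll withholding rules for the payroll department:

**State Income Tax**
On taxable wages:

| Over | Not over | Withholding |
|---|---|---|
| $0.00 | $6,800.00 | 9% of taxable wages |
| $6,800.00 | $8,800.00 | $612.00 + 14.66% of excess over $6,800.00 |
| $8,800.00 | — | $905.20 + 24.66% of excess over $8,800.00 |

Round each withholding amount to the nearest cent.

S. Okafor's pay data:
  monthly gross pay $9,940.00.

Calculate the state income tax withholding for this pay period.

State Income Tax: taxable = $9,940.00
  $905.20 + 24.66% × ($9,940.00 − $8,800.00) = $905.20 + 24.66% × $1,140.00 = $1,186.32

$1,186.32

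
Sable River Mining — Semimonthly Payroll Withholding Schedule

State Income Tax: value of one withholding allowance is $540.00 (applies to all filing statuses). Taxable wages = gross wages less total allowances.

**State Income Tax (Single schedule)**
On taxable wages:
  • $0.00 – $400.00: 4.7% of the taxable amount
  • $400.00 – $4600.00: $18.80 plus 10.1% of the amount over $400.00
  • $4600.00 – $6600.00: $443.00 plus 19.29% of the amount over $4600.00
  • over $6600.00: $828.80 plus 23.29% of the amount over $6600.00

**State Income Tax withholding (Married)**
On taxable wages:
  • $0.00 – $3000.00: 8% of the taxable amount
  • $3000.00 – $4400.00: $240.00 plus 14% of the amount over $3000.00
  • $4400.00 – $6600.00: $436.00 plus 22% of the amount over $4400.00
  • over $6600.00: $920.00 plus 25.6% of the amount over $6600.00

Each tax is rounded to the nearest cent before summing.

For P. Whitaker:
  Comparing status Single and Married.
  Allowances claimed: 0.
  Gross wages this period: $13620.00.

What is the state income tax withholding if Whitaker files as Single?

$2463.76

State Income Tax (Single): taxable = $13620.00
  $828.80 + 23.29% × ($13620.00 − $6600.00) = $828.80 + 23.29% × $7020.00 = $2463.76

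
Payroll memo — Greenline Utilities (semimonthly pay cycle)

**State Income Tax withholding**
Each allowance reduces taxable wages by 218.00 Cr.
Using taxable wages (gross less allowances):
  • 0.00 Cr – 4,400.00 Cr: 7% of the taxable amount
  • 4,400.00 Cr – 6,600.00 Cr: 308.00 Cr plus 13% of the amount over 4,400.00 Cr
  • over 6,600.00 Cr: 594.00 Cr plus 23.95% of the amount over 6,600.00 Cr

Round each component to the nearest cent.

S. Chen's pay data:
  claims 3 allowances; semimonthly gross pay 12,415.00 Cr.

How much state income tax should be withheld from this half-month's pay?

1,830.06 Cr

State Income Tax: taxable = 12,415.00 Cr − 3×218.00 Cr = 11,761.00 Cr
  594.00 Cr + 23.95% × (11,761.00 Cr − 6,600.00 Cr) = 594.00 Cr + 23.95% × 5,161.00 Cr = 1,830.06 Cr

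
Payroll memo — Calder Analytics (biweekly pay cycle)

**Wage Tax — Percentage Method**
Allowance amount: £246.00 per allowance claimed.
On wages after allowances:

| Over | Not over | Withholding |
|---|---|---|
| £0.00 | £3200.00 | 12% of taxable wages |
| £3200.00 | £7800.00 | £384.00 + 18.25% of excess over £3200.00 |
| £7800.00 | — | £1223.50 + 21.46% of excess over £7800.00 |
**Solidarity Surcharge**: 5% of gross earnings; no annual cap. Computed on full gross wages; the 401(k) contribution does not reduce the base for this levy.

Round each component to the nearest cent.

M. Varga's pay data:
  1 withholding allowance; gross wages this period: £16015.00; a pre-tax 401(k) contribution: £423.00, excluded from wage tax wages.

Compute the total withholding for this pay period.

Wage Tax: taxable = £16015.00 − £423.00 − 1×£246.00 = £15346.00
  £1223.50 + 21.46% × (£15346.00 − £7800.00) = £1223.50 + 21.46% × £7546.00 = £2842.87
Solidarity Surcharge: 5% × £16015.00 = £800.75
Total: £2842.87 + £800.75 = £3643.62

£3643.62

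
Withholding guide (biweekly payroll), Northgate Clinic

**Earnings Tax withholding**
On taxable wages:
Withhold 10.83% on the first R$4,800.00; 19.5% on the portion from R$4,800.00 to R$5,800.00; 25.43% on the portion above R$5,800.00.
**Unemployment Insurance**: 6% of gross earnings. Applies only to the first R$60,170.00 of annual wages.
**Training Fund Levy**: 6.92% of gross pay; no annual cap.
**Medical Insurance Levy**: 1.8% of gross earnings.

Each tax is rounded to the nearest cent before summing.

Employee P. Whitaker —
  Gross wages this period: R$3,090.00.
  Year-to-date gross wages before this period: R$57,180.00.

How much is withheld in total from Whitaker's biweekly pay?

Earnings Tax: taxable = R$3,090.00
  10.83% × R$3,090.00 = R$334.65
Unemployment Insurance: cap R$60,170.00 − YTD R$57,180.00 = R$2,990.00 subject; 6% × R$2,990.00 = R$179.40
Training Fund Levy: 6.92% × R$3,090.00 = R$213.83
Medical Insurance Levy: 1.8% × R$3,090.00 = R$55.62
Total: R$334.65 + R$179.40 + R$213.83 + R$55.62 = R$783.50

R$783.50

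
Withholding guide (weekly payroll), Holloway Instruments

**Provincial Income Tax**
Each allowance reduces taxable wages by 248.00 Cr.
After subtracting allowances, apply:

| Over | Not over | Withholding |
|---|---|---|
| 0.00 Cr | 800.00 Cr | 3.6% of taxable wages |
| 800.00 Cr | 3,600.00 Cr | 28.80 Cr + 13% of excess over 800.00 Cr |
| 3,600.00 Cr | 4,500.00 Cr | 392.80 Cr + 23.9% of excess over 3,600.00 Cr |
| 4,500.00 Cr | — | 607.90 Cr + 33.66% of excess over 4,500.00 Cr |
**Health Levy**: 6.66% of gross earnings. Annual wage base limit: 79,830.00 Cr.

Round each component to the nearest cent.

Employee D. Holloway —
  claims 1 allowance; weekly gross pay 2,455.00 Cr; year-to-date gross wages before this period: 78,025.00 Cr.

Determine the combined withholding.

Provincial Income Tax: taxable = 2,455.00 Cr − 1×248.00 Cr = 2,207.00 Cr
  28.80 Cr + 13% × (2,207.00 Cr − 800.00 Cr) = 28.80 Cr + 13% × 1,407.00 Cr = 211.71 Cr
Health Levy: cap 79,830.00 Cr − YTD 78,025.00 Cr = 1,805.00 Cr subject; 6.66% × 1,805.00 Cr = 120.21 Cr
Total: 211.71 Cr + 120.21 Cr = 331.92 Cr

331.92 Cr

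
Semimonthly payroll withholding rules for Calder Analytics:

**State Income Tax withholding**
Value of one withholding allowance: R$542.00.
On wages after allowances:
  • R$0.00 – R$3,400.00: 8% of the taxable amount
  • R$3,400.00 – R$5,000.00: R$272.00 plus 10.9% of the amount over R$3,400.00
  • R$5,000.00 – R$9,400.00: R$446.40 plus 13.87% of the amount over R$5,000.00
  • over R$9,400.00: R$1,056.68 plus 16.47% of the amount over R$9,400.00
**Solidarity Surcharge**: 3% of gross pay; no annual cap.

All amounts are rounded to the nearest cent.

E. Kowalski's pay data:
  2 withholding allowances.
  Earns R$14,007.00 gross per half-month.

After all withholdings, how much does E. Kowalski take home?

State Income Tax: taxable = R$14,007.00 − 2×R$542.00 = R$12,923.00
  R$1,056.68 + 16.47% × (R$12,923.00 − R$9,400.00) = R$1,056.68 + 16.47% × R$3,523.00 = R$1,636.92
Solidarity Surcharge: 3% × R$14,007.00 = R$420.21
Total withheld: R$1,636.92 + R$420.21 = R$2,057.13
Net pay: R$14,007.00 − R$2,057.13 = R$11,949.87

R$11,949.87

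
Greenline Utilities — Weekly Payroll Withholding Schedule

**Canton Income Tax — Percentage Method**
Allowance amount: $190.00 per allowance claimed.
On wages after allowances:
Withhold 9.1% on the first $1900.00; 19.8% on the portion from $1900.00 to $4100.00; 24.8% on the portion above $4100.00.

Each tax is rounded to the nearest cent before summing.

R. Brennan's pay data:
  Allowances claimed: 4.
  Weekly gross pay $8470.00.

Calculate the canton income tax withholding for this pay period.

Canton Income Tax: taxable = $8470.00 − 4×$190.00 = $7710.00
  $608.50 + 24.8% × ($7710.00 − $4100.00) = $608.50 + 24.8% × $3610.00 = $1503.78

$1503.78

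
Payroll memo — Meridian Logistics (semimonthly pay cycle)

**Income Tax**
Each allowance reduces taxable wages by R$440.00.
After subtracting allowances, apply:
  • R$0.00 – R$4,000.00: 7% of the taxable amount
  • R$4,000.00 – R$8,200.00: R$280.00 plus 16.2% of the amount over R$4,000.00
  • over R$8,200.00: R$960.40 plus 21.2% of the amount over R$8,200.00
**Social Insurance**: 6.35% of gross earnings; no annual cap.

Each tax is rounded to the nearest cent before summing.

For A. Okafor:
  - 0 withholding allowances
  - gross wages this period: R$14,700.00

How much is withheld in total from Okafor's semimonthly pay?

Income Tax: taxable = R$14,700.00
  R$960.40 + 21.2% × (R$14,700.00 − R$8,200.00) = R$960.40 + 21.2% × R$6,500.00 = R$2,338.40
Social Insurance: 6.35% × R$14,700.00 = R$933.45
Total: R$2,338.40 + R$933.45 = R$3,271.85

R$3,271.85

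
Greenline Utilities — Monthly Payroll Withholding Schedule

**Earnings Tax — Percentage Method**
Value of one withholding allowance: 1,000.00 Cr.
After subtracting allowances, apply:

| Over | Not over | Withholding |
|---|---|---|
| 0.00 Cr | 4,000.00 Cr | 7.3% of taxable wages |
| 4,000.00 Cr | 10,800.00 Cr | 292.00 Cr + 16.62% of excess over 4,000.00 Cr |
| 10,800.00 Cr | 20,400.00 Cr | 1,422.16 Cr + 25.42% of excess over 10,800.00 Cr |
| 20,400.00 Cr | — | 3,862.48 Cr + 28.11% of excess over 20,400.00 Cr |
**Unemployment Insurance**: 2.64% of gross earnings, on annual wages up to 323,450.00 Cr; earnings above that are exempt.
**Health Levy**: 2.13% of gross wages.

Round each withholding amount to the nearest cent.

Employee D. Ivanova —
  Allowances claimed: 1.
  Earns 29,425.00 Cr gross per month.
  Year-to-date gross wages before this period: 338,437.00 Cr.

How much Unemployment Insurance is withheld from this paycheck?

0.00 Cr

Unemployment Insurance: YTD 338,437.00 Cr ≥ cap 323,450.00 Cr → 0.00 Cr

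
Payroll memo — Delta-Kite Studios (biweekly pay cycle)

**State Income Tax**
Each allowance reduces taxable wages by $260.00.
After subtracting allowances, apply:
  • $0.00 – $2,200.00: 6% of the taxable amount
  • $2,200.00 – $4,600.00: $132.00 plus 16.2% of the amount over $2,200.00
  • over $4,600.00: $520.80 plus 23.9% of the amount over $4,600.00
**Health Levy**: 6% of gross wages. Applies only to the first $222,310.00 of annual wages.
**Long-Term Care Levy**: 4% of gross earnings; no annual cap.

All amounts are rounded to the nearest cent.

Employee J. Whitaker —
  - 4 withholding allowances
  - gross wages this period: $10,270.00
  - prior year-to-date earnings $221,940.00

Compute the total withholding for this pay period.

State Income Tax: taxable = $10,270.00 − 4×$260.00 = $9,230.00
  $520.80 + 23.9% × ($9,230.00 − $4,600.00) = $520.80 + 23.9% × $4,630.00 = $1,627.37
Health Levy: cap $222,310.00 − YTD $221,940.00 = $370.00 subject; 6% × $370.00 = $22.20
Long-Term Care Levy: 4% × $10,270.00 = $410.80
Total: $1,627.37 + $22.20 + $410.80 = $2,060.37

$2,060.37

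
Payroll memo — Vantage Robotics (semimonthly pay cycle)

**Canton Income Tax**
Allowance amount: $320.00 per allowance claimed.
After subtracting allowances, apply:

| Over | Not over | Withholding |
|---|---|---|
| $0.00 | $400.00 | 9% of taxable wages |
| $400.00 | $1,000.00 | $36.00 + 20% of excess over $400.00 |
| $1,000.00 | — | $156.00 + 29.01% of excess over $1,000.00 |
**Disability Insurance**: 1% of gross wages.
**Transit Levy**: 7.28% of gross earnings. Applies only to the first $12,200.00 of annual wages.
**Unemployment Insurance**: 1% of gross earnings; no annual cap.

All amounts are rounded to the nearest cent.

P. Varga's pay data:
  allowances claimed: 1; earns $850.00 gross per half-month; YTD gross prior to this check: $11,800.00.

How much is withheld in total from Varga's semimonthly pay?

Canton Income Tax: taxable = $850.00 − 1×$320.00 = $530.00
  $36.00 + 20% × ($530.00 − $400.00) = $36.00 + 20% × $130.00 = $62.00
Disability Insurance: 1% × $850.00 = $8.50
Transit Levy: cap $12,200.00 − YTD $11,800.00 = $400.00 subject; 7.28% × $400.00 = $29.12
Unemployment Insurance: 1% × $850.00 = $8.50
Total: $62.00 + $8.50 + $29.12 + $8.50 = $108.12

$108.12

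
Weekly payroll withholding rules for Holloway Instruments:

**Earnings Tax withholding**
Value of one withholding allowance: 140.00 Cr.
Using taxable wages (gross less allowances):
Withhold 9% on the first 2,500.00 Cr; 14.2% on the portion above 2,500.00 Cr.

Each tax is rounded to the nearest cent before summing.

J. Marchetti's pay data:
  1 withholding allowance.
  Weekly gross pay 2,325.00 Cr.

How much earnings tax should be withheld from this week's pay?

Earnings Tax: taxable = 2,325.00 Cr − 1×140.00 Cr = 2,185.00 Cr
  9% × 2,185.00 Cr = 196.65 Cr

196.65 Cr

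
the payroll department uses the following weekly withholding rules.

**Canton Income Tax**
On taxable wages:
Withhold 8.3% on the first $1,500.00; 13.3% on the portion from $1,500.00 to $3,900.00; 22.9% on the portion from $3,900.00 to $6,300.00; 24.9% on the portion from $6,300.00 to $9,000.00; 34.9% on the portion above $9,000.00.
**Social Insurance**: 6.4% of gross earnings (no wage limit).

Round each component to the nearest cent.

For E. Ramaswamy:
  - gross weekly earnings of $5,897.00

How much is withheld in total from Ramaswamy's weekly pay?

$1,278.42

Canton Income Tax: taxable = $5,897.00
  $443.70 + 22.9% × ($5,897.00 − $3,900.00) = $443.70 + 22.9% × $1,997.00 = $901.01
Social Insurance: 6.4% × $5,897.00 = $377.41
Total: $901.01 + $377.41 = $1,278.42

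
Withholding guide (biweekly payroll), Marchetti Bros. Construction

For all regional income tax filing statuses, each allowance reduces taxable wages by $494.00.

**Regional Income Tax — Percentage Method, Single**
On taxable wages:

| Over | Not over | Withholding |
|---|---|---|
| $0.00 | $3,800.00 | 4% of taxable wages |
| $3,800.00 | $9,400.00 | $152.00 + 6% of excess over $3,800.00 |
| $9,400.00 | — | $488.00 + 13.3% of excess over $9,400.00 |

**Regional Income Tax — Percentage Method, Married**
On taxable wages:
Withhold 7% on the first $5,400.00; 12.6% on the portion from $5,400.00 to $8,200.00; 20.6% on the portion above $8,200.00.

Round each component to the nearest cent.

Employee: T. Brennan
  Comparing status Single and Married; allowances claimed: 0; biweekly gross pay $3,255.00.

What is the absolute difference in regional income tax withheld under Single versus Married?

Regional Income Tax (Single): taxable = $3,255.00
  4% × $3,255.00 = $130.20
Regional Income Tax (Married): taxable = $3,255.00
  7% × $3,255.00 = $227.85
Difference: |$130.20 − $227.85| = $97.65 (higher under Married)

$97.65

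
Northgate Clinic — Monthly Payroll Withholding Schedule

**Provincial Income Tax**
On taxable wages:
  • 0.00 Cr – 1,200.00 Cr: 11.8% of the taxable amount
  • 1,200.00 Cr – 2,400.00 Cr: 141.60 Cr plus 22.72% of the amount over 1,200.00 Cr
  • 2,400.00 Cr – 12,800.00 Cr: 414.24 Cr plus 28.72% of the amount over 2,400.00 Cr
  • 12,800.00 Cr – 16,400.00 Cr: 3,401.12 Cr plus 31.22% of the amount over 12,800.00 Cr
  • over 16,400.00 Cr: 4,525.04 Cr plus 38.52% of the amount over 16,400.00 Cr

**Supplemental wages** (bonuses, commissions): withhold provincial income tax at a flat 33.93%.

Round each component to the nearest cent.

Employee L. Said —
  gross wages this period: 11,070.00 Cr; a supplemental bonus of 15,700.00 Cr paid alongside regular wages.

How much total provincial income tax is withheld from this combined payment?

8,231.27 Cr

Provincial Income Tax: taxable = 11,070.00 Cr
  414.24 Cr + 28.72% × (11,070.00 Cr − 2,400.00 Cr) = 414.24 Cr + 28.72% × 8,670.00 Cr = 2,904.26 Cr
Supplemental (33.93% flat on bonus): 33.93% × 15,700.00 Cr = 5,327.01 Cr
Total provincial income tax: 2,904.26 Cr + 5,327.01 Cr = 8,231.27 Cr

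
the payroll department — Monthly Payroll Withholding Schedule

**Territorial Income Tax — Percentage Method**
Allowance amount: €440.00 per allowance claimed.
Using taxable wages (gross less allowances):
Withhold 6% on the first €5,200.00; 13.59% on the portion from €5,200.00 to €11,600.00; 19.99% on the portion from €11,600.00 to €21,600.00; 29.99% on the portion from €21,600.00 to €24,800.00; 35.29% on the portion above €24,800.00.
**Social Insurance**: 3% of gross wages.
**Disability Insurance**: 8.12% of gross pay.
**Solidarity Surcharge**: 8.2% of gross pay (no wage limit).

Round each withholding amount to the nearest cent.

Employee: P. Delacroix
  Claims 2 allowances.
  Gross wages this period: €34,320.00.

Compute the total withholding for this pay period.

€13,820.12

Territorial Income Tax: taxable = €34,320.00 − 2×€440.00 = €33,440.00
  €4,140.44 + 35.29% × (€33,440.00 − €24,800.00) = €4,140.44 + 35.29% × €8,640.00 = €7,189.50
Social Insurance: 3% × €34,320.00 = €1,029.60
Disability Insurance: 8.12% × €34,320.00 = €2,786.78
Solidarity Surcharge: 8.2% × €34,320.00 = €2,814.24
Total: €7,189.50 + €1,029.60 + €2,786.78 + €2,814.24 = €13,820.12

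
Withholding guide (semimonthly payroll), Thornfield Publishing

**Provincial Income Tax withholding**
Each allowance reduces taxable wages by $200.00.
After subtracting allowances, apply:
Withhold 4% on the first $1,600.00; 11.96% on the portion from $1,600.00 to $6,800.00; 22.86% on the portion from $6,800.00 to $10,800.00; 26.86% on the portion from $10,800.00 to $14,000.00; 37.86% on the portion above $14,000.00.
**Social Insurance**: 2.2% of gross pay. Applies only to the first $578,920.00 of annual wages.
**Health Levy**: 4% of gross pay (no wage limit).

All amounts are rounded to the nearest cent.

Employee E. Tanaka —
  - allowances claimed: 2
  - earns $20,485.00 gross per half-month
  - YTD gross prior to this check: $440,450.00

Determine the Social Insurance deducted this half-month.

Social Insurance: 2.2% × $20,485.00 = $450.67

$450.67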